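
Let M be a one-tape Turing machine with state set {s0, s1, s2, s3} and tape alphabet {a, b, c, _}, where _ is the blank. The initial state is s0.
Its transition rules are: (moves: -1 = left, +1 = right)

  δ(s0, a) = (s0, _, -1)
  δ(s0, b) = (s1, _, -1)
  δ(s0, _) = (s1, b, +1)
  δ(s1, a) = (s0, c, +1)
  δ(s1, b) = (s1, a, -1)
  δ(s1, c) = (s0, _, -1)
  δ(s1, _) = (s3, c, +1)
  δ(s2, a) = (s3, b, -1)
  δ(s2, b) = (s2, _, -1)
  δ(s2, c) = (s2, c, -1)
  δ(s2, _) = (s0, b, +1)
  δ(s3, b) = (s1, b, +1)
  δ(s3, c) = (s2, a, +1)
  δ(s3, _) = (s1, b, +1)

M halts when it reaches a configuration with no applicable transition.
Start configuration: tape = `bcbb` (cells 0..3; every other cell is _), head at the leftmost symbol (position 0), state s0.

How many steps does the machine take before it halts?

s0 | ___[b]cbb   read b → write _, move -1, go to s1
s1 | __[_]_cbb   read _ → write c, move +1, go to s3
s3 | __c[_]cbb   read _ → write b, move +1, go to s1
s1 | __cb[c]bb   read c → write _, move -1, go to s0
s0 | __c[b]_bb   read b → write _, move -1, go to s1
s1 | __[c]__bb   read c → write _, move -1, go to s0
s0 | _[_]___bb   read _ → write b, move +1, go to s1
s1 | _b[_]__bb   read _ → write c, move +1, go to s3
s3 | _bc[_]_bb   read _ → write b, move +1, go to s1
s1 | _bcb[_]bb   read _ → write c, move +1, go to s3
s3 | _bcbc[b]b   read b → write b, move +1, go to s1
s1 | _bcbcb[b]   read b → write a, move -1, go to s1
s1 | _bcbc[b]a   read b → write a, move -1, go to s1
s1 | _bcb[c]aa   read c → write _, move -1, go to s0
s0 | _bc[b]_aa   read b → write _, move -1, go to s1
s1 | _b[c]__aa   read c → write _, move -1, go to s0
s0 | _[b]___aa   read b → write _, move -1, go to s1
s1 | [_]____aa   read _ → write c, move +1, go to s3
s3 | c[_]___aa   read _ → write b, move +1, go to s1
s1 | cb[_]__aa   read _ → write c, move +1, go to s3
s3 | cbc[_]_aa   read _ → write b, move +1, go to s1
s1 | cbcb[_]aa   read _ → write c, move +1, go to s3
s3 | cbcbc[a]a
M halts after 22 transitions.

22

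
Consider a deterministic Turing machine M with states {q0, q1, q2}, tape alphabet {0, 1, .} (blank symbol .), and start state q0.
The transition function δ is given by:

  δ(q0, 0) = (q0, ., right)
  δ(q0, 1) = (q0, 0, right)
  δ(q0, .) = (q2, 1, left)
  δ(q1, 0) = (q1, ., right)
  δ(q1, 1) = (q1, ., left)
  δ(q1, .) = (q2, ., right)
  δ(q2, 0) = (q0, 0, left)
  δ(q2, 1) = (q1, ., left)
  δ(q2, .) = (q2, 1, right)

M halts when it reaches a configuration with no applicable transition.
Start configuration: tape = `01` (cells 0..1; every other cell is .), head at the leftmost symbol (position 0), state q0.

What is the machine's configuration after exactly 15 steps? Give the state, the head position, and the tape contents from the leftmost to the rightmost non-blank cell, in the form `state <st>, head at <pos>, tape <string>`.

state q0, head at 3, tape 10.0

q0 | ..[0]1..   read 0 → write ., move right, go to q0
q0 | ...[1]..   read 1 → write 0, move right, go to q0
q0 | ...0[.].   read . → write 1, move left, go to q2
q2 | ...[0]1.   read 0 → write 0, move left, go to q0
q0 | ..[.]01.   read . → write 1, move left, go to q2
q2 | .[.]101.   read . → write 1, move right, go to q2
q2 | .1[1]01.   read 1 → write ., move left, go to q1
q1 | .[1].01.   read 1 → write ., move left, go to q1
q1 | [.]..01.   read . → write ., move right, go to q2
q2 | .[.].01.   read . → write 1, move right, go to q2
q2 | .1[.]01.   read . → write 1, move right, go to q2
q2 | .11[0]1.   read 0 → write 0, move left, go to q0
q0 | .1[1]01.   read 1 → write 0, move right, go to q0
q0 | .10[0]1.   read 0 → write ., move right, go to q0
q0 | .10.[1].   read 1 → write 0, move right, go to q0
q0 | .10.0[.]
After 15 steps: state q0, head at 3, tape 10.0.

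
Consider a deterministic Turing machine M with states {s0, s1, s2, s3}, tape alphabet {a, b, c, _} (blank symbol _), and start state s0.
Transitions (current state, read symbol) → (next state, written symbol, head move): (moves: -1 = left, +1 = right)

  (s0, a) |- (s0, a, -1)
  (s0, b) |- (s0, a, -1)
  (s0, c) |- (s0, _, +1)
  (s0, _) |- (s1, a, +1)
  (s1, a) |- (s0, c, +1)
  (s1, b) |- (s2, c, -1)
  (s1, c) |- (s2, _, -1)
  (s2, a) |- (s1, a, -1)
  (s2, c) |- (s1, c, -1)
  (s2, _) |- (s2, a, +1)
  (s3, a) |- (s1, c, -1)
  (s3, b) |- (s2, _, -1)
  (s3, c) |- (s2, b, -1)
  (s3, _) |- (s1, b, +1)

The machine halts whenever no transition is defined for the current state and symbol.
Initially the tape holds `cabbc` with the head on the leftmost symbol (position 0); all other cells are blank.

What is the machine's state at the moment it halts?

s1

state=s0 head=0 tape=[c]abbc__   (s0,c)→(s0,_,+1)
state=s0 head=1 tape=_[a]bbc__   (s0,a)→(s0,a,-1)
state=s0 head=0 tape=[_]abbc__   (s0,_)→(s1,a,+1)
state=s1 head=1 tape=a[a]bbc__   (s1,a)→(s0,c,+1)
state=s0 head=2 tape=ac[b]bc__   (s0,b)→(s0,a,-1)
state=s0 head=1 tape=a[c]abc__   (s0,c)→(s0,_,+1)
state=s0 head=2 tape=a_[a]bc__   (s0,a)→(s0,a,-1)
state=s0 head=1 tape=a[_]abc__   (s0,_)→(s1,a,+1)
state=s1 head=2 tape=aa[a]bc__   (s1,a)→(s0,c,+1)
state=s0 head=3 tape=aac[b]c__   (s0,b)→(s0,a,-1)
state=s0 head=2 tape=aa[c]ac__   (s0,c)→(s0,_,+1)
state=s0 head=3 tape=aa_[a]c__   (s0,a)→(s0,a,-1)
state=s0 head=2 tape=aa[_]ac__   (s0,_)→(s1,a,+1)
state=s1 head=3 tape=aaa[a]c__   (s1,a)→(s0,c,+1)
state=s0 head=4 tape=aaac[c]__   (s0,c)→(s0,_,+1)
state=s0 head=5 tape=aaac_[_]_   (s0,_)→(s1,a,+1)
state=s1 head=6 tape=aaac_a[_]
No transition is defined for (s1, _); M halts in state s1.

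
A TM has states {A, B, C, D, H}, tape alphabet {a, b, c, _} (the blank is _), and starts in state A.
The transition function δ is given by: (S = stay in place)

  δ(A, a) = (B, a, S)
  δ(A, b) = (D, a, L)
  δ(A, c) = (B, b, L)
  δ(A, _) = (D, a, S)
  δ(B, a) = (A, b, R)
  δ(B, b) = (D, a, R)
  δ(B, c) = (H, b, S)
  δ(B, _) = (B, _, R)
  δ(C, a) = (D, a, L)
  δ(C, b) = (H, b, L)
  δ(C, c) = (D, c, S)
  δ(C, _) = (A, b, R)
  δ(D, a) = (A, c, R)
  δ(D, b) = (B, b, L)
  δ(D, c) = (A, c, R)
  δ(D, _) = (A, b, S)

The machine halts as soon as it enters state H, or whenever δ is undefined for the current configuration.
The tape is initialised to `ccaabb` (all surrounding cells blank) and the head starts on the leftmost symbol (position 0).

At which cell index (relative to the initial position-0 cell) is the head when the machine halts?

A | _[c]caabb   read c → write b, move L, go to B
B | [_]bcaabb   read _ → write _, move R, go to B
B | _[b]caabb   read b → write a, move R, go to D
D | _a[c]aabb   read c → write c, move R, go to A
A | _ac[a]abb   read a → write a, move S, go to B
B | _ac[a]abb   read a → write b, move R, go to A
A | _acb[a]bb   read a → write a, move S, go to B
B | _acb[a]bb   read a → write b, move R, go to A
A | _acbb[b]b   read b → write a, move L, go to D
D | _acb[b]ab   read b → write b, move L, go to B
B | _ac[b]bab   read b → write a, move R, go to D
D | _aca[b]ab   read b → write b, move L, go to B
B | _ac[a]bab   read a → write b, move R, go to A
A | _acb[b]ab   read b → write a, move L, go to D
D | _ac[b]aab   read b → write b, move L, go to B
B | _a[c]baab   read c → write b, move S, go to H
H | _a[b]baab
At halt the head is at cell 1.

1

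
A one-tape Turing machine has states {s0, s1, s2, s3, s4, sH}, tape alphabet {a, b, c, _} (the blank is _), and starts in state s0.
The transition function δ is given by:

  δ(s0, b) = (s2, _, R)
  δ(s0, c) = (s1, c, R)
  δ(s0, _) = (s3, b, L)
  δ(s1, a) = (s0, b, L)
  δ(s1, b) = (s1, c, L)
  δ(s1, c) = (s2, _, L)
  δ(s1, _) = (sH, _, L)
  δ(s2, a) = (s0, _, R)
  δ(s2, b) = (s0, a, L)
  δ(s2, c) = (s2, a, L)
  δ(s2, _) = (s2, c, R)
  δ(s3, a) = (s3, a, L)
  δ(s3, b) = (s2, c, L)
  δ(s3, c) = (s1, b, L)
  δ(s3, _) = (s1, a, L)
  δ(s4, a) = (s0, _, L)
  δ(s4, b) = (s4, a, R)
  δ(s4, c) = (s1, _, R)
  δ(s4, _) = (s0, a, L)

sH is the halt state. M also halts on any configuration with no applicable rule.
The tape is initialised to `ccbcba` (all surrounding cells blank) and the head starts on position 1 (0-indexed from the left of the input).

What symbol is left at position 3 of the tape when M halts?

state=s0 head=1 tape=__c[c]bcba   (s0,c)→(s1,c,R)
state=s1 head=2 tape=__cc[b]cba   (s1,b)→(s1,c,L)
state=s1 head=1 tape=__c[c]ccba   (s1,c)→(s2,_,L)
state=s2 head=0 tape=__[c]_ccba   (s2,c)→(s2,a,L)
state=s2 head=-1 tape=_[_]a_ccba   (s2,_)→(s2,c,R)
state=s2 head=0 tape=_c[a]_ccba   (s2,a)→(s0,_,R)
state=s0 head=1 tape=_c_[_]ccba   (s0,_)→(s3,b,L)
state=s3 head=0 tape=_c[_]bccba   (s3,_)→(s1,a,L)
state=s1 head=-1 tape=_[c]abccba   (s1,c)→(s2,_,L)
state=s2 head=-2 tape=[_]_abccba   (s2,_)→(s2,c,R)
state=s2 head=-1 tape=c[_]abccba   (s2,_)→(s2,c,R)
state=s2 head=0 tape=cc[a]bccba   (s2,a)→(s0,_,R)
state=s0 head=1 tape=cc_[b]ccba   (s0,b)→(s2,_,R)
state=s2 head=2 tape=cc__[c]cba   (s2,c)→(s2,a,L)
state=s2 head=1 tape=cc_[_]acba   (s2,_)→(s2,c,R)
state=s2 head=2 tape=cc_c[a]cba   (s2,a)→(s0,_,R)
state=s0 head=3 tape=cc_c_[c]ba   (s0,c)→(s1,c,R)
state=s1 head=4 tape=cc_c_c[b]a   (s1,b)→(s1,c,L)
state=s1 head=3 tape=cc_c_[c]ca   (s1,c)→(s2,_,L)
state=s2 head=2 tape=cc_c[_]_ca   (s2,_)→(s2,c,R)
state=s2 head=3 tape=cc_cc[_]ca   (s2,_)→(s2,c,R)
state=s2 head=4 tape=cc_ccc[c]a   (s2,c)→(s2,a,L)
state=s2 head=3 tape=cc_cc[c]aa   (s2,c)→(s2,a,L)
state=s2 head=2 tape=cc_c[c]aaa   (s2,c)→(s2,a,L)
state=s2 head=1 tape=cc_[c]aaaa   (s2,c)→(s2,a,L)
state=s2 head=0 tape=cc[_]aaaaa   (s2,_)→(s2,c,R)
state=s2 head=1 tape=ccc[a]aaaa   (s2,a)→(s0,_,R)
state=s0 head=2 tape=ccc_[a]aaa
Cell 3 holds a when M halts.

a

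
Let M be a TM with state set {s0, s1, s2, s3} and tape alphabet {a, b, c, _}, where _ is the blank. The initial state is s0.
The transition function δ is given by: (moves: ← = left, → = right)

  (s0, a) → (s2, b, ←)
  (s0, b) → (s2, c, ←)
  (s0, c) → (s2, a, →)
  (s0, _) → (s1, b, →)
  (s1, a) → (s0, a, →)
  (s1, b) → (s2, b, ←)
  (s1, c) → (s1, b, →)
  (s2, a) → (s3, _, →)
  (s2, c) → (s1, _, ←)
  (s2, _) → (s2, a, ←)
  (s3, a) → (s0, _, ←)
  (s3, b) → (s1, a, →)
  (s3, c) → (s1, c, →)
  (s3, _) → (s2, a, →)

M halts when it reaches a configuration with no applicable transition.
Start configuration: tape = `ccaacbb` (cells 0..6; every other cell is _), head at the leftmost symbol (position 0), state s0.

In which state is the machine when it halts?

state=s0 head=0 tape=[c]caacbb   (s0,c)→(s2,a,→)
state=s2 head=1 tape=a[c]aacbb   (s2,c)→(s1,_,←)
state=s1 head=0 tape=[a]_aacbb   (s1,a)→(s0,a,→)
state=s0 head=1 tape=a[_]aacbb   (s0,_)→(s1,b,→)
state=s1 head=2 tape=ab[a]acbb   (s1,a)→(s0,a,→)
state=s0 head=3 tape=aba[a]cbb   (s0,a)→(s2,b,←)
state=s2 head=2 tape=ab[a]bcbb   (s2,a)→(s3,_,→)
state=s3 head=3 tape=ab_[b]cbb   (s3,b)→(s1,a,→)
state=s1 head=4 tape=ab_a[c]bb   (s1,c)→(s1,b,→)
state=s1 head=5 tape=ab_ab[b]b   (s1,b)→(s2,b,←)
state=s2 head=4 tape=ab_a[b]bb
No transition is defined for (s2, b); M halts in state s2.

s2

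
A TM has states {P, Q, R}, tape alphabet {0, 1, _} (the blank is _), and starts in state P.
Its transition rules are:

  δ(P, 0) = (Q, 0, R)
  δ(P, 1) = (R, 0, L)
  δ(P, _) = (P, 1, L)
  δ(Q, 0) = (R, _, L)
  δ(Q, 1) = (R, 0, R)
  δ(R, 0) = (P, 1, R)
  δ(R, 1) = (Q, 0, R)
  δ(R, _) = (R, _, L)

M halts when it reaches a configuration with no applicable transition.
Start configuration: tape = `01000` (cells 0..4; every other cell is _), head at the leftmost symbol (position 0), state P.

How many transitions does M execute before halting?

17

P | [0]1000_   read 0 → write 0, move R, go to Q
Q | 0[1]000_   read 1 → write 0, move R, go to R
R | 00[0]00_   read 0 → write 1, move R, go to P
P | 001[0]0_   read 0 → write 0, move R, go to Q
Q | 0010[0]_   read 0 → write _, move L, go to R
R | 001[0]__   read 0 → write 1, move R, go to P
P | 0011[_]_   read _ → write 1, move L, go to P
P | 001[1]1_   read 1 → write 0, move L, go to R
R | 00[1]01_   read 1 → write 0, move R, go to Q
Q | 000[0]1_   read 0 → write _, move L, go to R
R | 00[0]_1_   read 0 → write 1, move R, go to P
P | 001[_]1_   read _ → write 1, move L, go to P
P | 00[1]11_   read 1 → write 0, move L, go to R
R | 0[0]011_   read 0 → write 1, move R, go to P
P | 01[0]11_   read 0 → write 0, move R, go to Q
Q | 010[1]1_   read 1 → write 0, move R, go to R
R | 0100[1]_   read 1 → write 0, move R, go to Q
Q | 01000[_]
M halts after 17 transitions.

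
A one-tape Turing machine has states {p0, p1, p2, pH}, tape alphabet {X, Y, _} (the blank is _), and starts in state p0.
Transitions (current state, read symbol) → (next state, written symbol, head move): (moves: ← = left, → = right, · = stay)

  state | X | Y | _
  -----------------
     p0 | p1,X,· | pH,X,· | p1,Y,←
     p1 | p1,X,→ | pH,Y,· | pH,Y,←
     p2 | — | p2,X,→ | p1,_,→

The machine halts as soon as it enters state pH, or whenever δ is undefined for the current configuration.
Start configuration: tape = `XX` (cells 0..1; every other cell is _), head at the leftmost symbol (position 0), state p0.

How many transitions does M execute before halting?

4

p0 | [X]X_   read X → write X, move ·, go to p1
p1 | [X]X_   read X → write X, move →, go to p1
p1 | X[X]_   read X → write X, move →, go to p1
p1 | XX[_]   read _ → write Y, move ←, go to pH
pH | X[X]Y
M halts after 4 transitions.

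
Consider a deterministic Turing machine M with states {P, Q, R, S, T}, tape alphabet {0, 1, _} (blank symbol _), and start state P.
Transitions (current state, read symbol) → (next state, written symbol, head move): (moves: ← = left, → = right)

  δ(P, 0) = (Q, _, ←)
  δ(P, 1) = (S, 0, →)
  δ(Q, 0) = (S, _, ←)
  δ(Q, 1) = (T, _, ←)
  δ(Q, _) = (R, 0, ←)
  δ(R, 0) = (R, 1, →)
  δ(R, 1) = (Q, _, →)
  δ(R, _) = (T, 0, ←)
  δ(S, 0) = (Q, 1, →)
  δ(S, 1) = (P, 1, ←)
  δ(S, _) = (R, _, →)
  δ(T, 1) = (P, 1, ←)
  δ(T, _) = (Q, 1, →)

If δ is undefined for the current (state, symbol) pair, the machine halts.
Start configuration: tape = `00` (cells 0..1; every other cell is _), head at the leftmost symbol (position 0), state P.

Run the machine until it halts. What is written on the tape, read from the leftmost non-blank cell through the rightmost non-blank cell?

1_0_0

P | ____[0]0   read 0 → write _, move ←, go to Q
Q | ___[_]_0   read _ → write 0, move ←, go to R
R | __[_]0_0   read _ → write 0, move ←, go to T
T | _[_]00_0   read _ → write 1, move →, go to Q
Q | _1[0]0_0   read 0 → write _, move ←, go to S
S | _[1]_0_0   read 1 → write 1, move ←, go to P
P | [_]1_0_0
The non-blank tape span at halt is 1_0_0.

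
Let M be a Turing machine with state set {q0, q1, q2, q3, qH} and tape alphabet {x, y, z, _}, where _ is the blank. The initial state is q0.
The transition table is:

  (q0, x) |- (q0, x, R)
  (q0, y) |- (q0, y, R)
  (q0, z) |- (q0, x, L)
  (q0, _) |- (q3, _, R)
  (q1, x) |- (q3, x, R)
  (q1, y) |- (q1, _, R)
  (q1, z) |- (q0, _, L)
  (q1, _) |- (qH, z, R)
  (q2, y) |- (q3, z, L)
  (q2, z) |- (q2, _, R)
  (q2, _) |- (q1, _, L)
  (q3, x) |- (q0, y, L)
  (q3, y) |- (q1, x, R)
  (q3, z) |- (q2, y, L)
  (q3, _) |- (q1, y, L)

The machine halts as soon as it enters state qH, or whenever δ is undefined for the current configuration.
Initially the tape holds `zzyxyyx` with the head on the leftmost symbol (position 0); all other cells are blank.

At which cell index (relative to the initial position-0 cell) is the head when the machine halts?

q0 | _[z]zyxyyx___   read z → write x, move L, go to q0
q0 | [_]xzyxyyx___   read _ → write _, move R, go to q3
q3 | _[x]zyxyyx___   read x → write y, move L, go to q0
q0 | [_]yzyxyyx___   read _ → write _, move R, go to q3
q3 | _[y]zyxyyx___   read y → write x, move R, go to q1
q1 | _x[z]yxyyx___   read z → write _, move L, go to q0
q0 | _[x]_yxyyx___   read x → write x, move R, go to q0
q0 | _x[_]yxyyx___   read _ → write _, move R, go to q3
q3 | _x_[y]xyyx___   read y → write x, move R, go to q1
q1 | _x_x[x]yyx___   read x → write x, move R, go to q3
q3 | _x_xx[y]yx___   read y → write x, move R, go to q1
q1 | _x_xxx[y]x___   read y → write _, move R, go to q1
q1 | _x_xxx_[x]___   read x → write x, move R, go to q3
q3 | _x_xxx_x[_]__   read _ → write y, move L, go to q1
q1 | _x_xxx_[x]y__   read x → write x, move R, go to q3
q3 | _x_xxx_x[y]__   read y → write x, move R, go to q1
q1 | _x_xxx_xx[_]_   read _ → write z, move R, go to qH
qH | _x_xxx_xxz[_]
At halt the head is at cell 9.

9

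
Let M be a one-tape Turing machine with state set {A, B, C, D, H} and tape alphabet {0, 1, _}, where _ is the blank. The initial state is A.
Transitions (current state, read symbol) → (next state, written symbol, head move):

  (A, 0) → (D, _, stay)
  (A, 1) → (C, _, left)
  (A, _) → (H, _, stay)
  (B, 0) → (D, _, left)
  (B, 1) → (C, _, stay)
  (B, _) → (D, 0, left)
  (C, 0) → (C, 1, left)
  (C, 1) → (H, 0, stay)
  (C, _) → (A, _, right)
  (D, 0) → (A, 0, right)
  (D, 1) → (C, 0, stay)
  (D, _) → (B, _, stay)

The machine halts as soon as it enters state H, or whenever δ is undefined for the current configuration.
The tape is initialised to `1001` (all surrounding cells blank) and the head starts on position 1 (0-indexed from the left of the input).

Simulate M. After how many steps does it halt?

9

A | _1[0]01   read 0 → write _, move stay, go to D
D | _1[_]01   read _ → write _, move stay, go to B
B | _1[_]01   read _ → write 0, move left, go to D
D | _[1]001   read 1 → write 0, move stay, go to C
C | _[0]001   read 0 → write 1, move left, go to C
C | [_]1001   read _ → write _, move right, go to A
A | _[1]001   read 1 → write _, move left, go to C
C | [_]_001   read _ → write _, move right, go to A
A | _[_]001   read _ → write _, move stay, go to H
H | _[_]001
M halts after 9 transitions.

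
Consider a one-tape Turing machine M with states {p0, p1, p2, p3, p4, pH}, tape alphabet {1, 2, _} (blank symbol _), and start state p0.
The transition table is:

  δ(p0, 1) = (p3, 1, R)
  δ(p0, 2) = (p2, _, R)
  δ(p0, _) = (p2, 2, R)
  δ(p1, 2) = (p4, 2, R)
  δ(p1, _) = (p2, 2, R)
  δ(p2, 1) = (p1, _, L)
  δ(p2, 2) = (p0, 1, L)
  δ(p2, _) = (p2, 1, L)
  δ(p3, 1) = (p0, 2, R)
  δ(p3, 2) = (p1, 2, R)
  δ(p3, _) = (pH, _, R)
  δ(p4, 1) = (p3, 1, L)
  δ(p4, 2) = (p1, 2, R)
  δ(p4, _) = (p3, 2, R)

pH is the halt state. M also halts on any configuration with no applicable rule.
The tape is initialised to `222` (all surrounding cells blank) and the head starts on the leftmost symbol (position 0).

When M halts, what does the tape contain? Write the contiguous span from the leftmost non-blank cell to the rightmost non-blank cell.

p0 | _[2]22____   read 2 → write _, move R, go to p2
p2 | __[2]2____   read 2 → write 1, move L, go to p0
p0 | _[_]12____   read _ → write 2, move R, go to p2
p2 | _2[1]2____   read 1 → write _, move L, go to p1
p1 | _[2]_2____   read 2 → write 2, move R, go to p4
p4 | _2[_]2____   read _ → write 2, move R, go to p3
p3 | _22[2]____   read 2 → write 2, move R, go to p1
p1 | _222[_]___   read _ → write 2, move R, go to p2
p2 | _2222[_]__   read _ → write 1, move L, go to p2
p2 | _222[2]1__   read 2 → write 1, move L, go to p0
p0 | _22[2]11__   read 2 → write _, move R, go to p2
p2 | _22_[1]1__   read 1 → write _, move L, go to p1
p1 | _22[_]_1__   read _ → write 2, move R, go to p2
p2 | _222[_]1__   read _ → write 1, move L, go to p2
p2 | _22[2]11__   read 2 → write 1, move L, go to p0
p0 | _2[2]111__   read 2 → write _, move R, go to p2
p2 | _2_[1]11__   read 1 → write _, move L, go to p1
p1 | _2[_]_11__   read _ → write 2, move R, go to p2
p2 | _22[_]11__   read _ → write 1, move L, go to p2
p2 | _2[2]111__   read 2 → write 1, move L, go to p0
p0 | _[2]1111__   read 2 → write _, move R, go to p2
p2 | __[1]111__   read 1 → write _, move L, go to p1
p1 | _[_]_111__   read _ → write 2, move R, go to p2
p2 | _2[_]111__   read _ → write 1, move L, go to p2
p2 | _[2]1111__   read 2 → write 1, move L, go to p0
p0 | [_]11111__   read _ → write 2, move R, go to p2
p2 | 2[1]1111__   read 1 → write _, move L, go to p1
p1 | [2]_1111__   read 2 → write 2, move R, go to p4
p4 | 2[_]1111__   read _ → write 2, move R, go to p3
p3 | 22[1]111__   read 1 → write 2, move R, go to p0
p0 | 222[1]11__   read 1 → write 1, move R, go to p3
p3 | 2221[1]1__   read 1 → write 2, move R, go to p0
p0 | 22212[1]__   read 1 → write 1, move R, go to p3
p3 | 222121[_]_   read _ → write _, move R, go to pH
pH | 222121_[_]
The non-blank tape span at halt is 222121.

222121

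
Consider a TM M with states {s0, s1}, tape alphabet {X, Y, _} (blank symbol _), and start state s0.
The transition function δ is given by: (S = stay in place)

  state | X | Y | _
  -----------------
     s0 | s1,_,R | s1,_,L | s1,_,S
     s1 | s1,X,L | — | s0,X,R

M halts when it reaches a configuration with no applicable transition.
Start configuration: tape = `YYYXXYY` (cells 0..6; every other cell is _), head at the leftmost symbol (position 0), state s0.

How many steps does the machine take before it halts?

22

state=s0 head=0 tape=__[Y]YYXXYY   (s0,Y)→(s1,_,L)
state=s1 head=-1 tape=_[_]_YYXXYY   (s1,_)→(s0,X,R)
state=s0 head=0 tape=_X[_]YYXXYY   (s0,_)→(s1,_,S)
state=s1 head=0 tape=_X[_]YYXXYY   (s1,_)→(s0,X,R)
state=s0 head=1 tape=_XX[Y]YXXYY   (s0,Y)→(s1,_,L)
state=s1 head=0 tape=_X[X]_YXXYY   (s1,X)→(s1,X,L)
state=s1 head=-1 tape=_[X]X_YXXYY   (s1,X)→(s1,X,L)
state=s1 head=-2 tape=[_]XX_YXXYY   (s1,_)→(s0,X,R)
state=s0 head=-1 tape=X[X]X_YXXYY   (s0,X)→(s1,_,R)
state=s1 head=0 tape=X_[X]_YXXYY   (s1,X)→(s1,X,L)
state=s1 head=-1 tape=X[_]X_YXXYY   (s1,_)→(s0,X,R)
state=s0 head=0 tape=XX[X]_YXXYY   (s0,X)→(s1,_,R)
state=s1 head=1 tape=XX_[_]YXXYY   (s1,_)→(s0,X,R)
state=s0 head=2 tape=XX_X[Y]XXYY   (s0,Y)→(s1,_,L)
state=s1 head=1 tape=XX_[X]_XXYY   (s1,X)→(s1,X,L)
state=s1 head=0 tape=XX[_]X_XXYY   (s1,_)→(s0,X,R)
state=s0 head=1 tape=XXX[X]_XXYY   (s0,X)→(s1,_,R)
state=s1 head=2 tape=XXX_[_]XXYY   (s1,_)→(s0,X,R)
state=s0 head=3 tape=XXX_X[X]XYY   (s0,X)→(s1,_,R)
state=s1 head=4 tape=XXX_X_[X]YY   (s1,X)→(s1,X,L)
state=s1 head=3 tape=XXX_X[_]XYY   (s1,_)→(s0,X,R)
state=s0 head=4 tape=XXX_XX[X]YY   (s0,X)→(s1,_,R)
state=s1 head=5 tape=XXX_XX_[Y]Y
M halts after 22 transitions.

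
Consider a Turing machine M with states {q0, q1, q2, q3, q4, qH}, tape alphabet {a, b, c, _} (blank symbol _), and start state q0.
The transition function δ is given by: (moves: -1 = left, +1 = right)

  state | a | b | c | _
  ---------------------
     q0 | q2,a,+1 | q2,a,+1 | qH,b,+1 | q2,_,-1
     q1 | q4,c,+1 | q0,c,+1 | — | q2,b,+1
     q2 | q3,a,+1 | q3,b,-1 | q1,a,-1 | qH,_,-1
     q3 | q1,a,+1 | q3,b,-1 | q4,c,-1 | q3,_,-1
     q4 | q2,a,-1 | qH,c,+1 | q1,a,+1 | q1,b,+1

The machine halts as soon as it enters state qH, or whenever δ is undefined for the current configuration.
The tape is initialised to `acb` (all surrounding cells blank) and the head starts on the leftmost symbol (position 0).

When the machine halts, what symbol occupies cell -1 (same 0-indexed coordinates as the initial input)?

c

q0 | _[a]cb__   read a → write a, move +1, go to q2
q2 | _a[c]b__   read c → write a, move -1, go to q1
q1 | _[a]ab__   read a → write c, move +1, go to q4
q4 | _c[a]b__   read a → write a, move -1, go to q2
q2 | _[c]ab__   read c → write a, move -1, go to q1
q1 | [_]aab__   read _ → write b, move +1, go to q2
q2 | b[a]ab__   read a → write a, move +1, go to q3
q3 | ba[a]b__   read a → write a, move +1, go to q1
q1 | baa[b]__   read b → write c, move +1, go to q0
q0 | baac[_]_   read _ → write _, move -1, go to q2
q2 | baa[c]__   read c → write a, move -1, go to q1
q1 | ba[a]a__   read a → write c, move +1, go to q4
q4 | bac[a]__   read a → write a, move -1, go to q2
q2 | ba[c]a__   read c → write a, move -1, go to q1
q1 | b[a]aa__   read a → write c, move +1, go to q4
q4 | bc[a]a__   read a → write a, move -1, go to q2
q2 | b[c]aa__   read c → write a, move -1, go to q1
q1 | [b]aaa__   read b → write c, move +1, go to q0
q0 | c[a]aa__   read a → write a, move +1, go to q2
q2 | ca[a]a__   read a → write a, move +1, go to q3
q3 | caa[a]__   read a → write a, move +1, go to q1
q1 | caaa[_]_   read _ → write b, move +1, go to q2
q2 | caaab[_]   read _ → write _, move -1, go to qH
qH | caaa[b]_
Cell -1 holds c when M halts.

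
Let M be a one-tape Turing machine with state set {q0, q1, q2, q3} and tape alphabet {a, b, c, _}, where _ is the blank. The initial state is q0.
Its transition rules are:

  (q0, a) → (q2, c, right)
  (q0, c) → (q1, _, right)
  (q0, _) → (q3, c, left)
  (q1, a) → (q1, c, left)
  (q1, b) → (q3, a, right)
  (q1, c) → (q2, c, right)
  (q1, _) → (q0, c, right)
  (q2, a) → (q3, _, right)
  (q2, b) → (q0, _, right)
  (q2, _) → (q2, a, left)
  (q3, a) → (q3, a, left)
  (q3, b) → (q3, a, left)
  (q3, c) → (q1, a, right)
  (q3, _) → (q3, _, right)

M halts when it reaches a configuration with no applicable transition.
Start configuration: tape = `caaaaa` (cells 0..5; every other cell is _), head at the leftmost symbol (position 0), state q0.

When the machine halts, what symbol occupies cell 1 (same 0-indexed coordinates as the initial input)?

c

state=q0 head=0 tape=[c]aaaaa___   (q0,c)→(q1,_,right)
state=q1 head=1 tape=_[a]aaaa___   (q1,a)→(q1,c,left)
state=q1 head=0 tape=[_]caaaa___   (q1,_)→(q0,c,right)
state=q0 head=1 tape=c[c]aaaa___   (q0,c)→(q1,_,right)
state=q1 head=2 tape=c_[a]aaa___   (q1,a)→(q1,c,left)
state=q1 head=1 tape=c[_]caaa___   (q1,_)→(q0,c,right)
state=q0 head=2 tape=cc[c]aaa___   (q0,c)→(q1,_,right)
state=q1 head=3 tape=cc_[a]aa___   (q1,a)→(q1,c,left)
state=q1 head=2 tape=cc[_]caa___   (q1,_)→(q0,c,right)
state=q0 head=3 tape=ccc[c]aa___   (q0,c)→(q1,_,right)
state=q1 head=4 tape=ccc_[a]a___   (q1,a)→(q1,c,left)
state=q1 head=3 tape=ccc[_]ca___   (q1,_)→(q0,c,right)
state=q0 head=4 tape=cccc[c]a___   (q0,c)→(q1,_,right)
state=q1 head=5 tape=cccc_[a]___   (q1,a)→(q1,c,left)
state=q1 head=4 tape=cccc[_]c___   (q1,_)→(q0,c,right)
state=q0 head=5 tape=ccccc[c]___   (q0,c)→(q1,_,right)
state=q1 head=6 tape=ccccc_[_]__   (q1,_)→(q0,c,right)
state=q0 head=7 tape=ccccc_c[_]_   (q0,_)→(q3,c,left)
state=q3 head=6 tape=ccccc_[c]c_   (q3,c)→(q1,a,right)
state=q1 head=7 tape=ccccc_a[c]_   (q1,c)→(q2,c,right)
state=q2 head=8 tape=ccccc_ac[_]   (q2,_)→(q2,a,left)
state=q2 head=7 tape=ccccc_a[c]a
Cell 1 holds c when M halts.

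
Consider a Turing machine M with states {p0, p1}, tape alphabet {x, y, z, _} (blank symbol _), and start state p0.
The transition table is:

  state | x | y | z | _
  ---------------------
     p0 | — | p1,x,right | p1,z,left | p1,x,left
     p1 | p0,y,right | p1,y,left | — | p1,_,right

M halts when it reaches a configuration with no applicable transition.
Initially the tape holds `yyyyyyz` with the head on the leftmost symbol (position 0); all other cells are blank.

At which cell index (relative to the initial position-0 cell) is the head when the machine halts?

6

p0 | [y]yyyyyz   read y → write x, move right, go to p1
p1 | x[y]yyyyz   read y → write y, move left, go to p1
p1 | [x]yyyyyz   read x → write y, move right, go to p0
p0 | y[y]yyyyz   read y → write x, move right, go to p1
p1 | yx[y]yyyz   read y → write y, move left, go to p1
p1 | y[x]yyyyz   read x → write y, move right, go to p0
p0 | yy[y]yyyz   read y → write x, move right, go to p1
p1 | yyx[y]yyz   read y → write y, move left, go to p1
p1 | yy[x]yyyz   read x → write y, move right, go to p0
p0 | yyy[y]yyz   read y → write x, move right, go to p1
p1 | yyyx[y]yz   read y → write y, move left, go to p1
p1 | yyy[x]yyz   read x → write y, move right, go to p0
p0 | yyyy[y]yz   read y → write x, move right, go to p1
p1 | yyyyx[y]z   read y → write y, move left, go to p1
p1 | yyyy[x]yz   read x → write y, move right, go to p0
p0 | yyyyy[y]z   read y → write x, move right, go to p1
p1 | yyyyyx[z]
At halt the head is at cell 6.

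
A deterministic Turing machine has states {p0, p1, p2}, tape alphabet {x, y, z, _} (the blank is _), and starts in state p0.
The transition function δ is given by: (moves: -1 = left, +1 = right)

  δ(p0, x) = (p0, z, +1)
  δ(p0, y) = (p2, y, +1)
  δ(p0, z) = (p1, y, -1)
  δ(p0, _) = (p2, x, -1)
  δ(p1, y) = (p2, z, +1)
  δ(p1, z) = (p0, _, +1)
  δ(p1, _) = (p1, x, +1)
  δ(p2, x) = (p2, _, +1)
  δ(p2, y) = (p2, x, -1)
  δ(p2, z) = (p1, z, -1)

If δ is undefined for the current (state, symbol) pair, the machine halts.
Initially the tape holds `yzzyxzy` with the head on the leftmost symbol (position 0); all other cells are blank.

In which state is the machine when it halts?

p1

state=p0 head=0 tape=[y]zzyxzy   (p0,y)→(p2,y,+1)
state=p2 head=1 tape=y[z]zyxzy   (p2,z)→(p1,z,-1)
state=p1 head=0 tape=[y]zzyxzy   (p1,y)→(p2,z,+1)
state=p2 head=1 tape=z[z]zyxzy   (p2,z)→(p1,z,-1)
state=p1 head=0 tape=[z]zzyxzy   (p1,z)→(p0,_,+1)
state=p0 head=1 tape=_[z]zyxzy   (p0,z)→(p1,y,-1)
state=p1 head=0 tape=[_]yzyxzy   (p1,_)→(p1,x,+1)
state=p1 head=1 tape=x[y]zyxzy   (p1,y)→(p2,z,+1)
state=p2 head=2 tape=xz[z]yxzy   (p2,z)→(p1,z,-1)
state=p1 head=1 tape=x[z]zyxzy   (p1,z)→(p0,_,+1)
state=p0 head=2 tape=x_[z]yxzy   (p0,z)→(p1,y,-1)
state=p1 head=1 tape=x[_]yyxzy   (p1,_)→(p1,x,+1)
state=p1 head=2 tape=xx[y]yxzy   (p1,y)→(p2,z,+1)
state=p2 head=3 tape=xxz[y]xzy   (p2,y)→(p2,x,-1)
state=p2 head=2 tape=xx[z]xxzy   (p2,z)→(p1,z,-1)
state=p1 head=1 tape=x[x]zxxzy
No transition is defined for (p1, x); M halts in state p1.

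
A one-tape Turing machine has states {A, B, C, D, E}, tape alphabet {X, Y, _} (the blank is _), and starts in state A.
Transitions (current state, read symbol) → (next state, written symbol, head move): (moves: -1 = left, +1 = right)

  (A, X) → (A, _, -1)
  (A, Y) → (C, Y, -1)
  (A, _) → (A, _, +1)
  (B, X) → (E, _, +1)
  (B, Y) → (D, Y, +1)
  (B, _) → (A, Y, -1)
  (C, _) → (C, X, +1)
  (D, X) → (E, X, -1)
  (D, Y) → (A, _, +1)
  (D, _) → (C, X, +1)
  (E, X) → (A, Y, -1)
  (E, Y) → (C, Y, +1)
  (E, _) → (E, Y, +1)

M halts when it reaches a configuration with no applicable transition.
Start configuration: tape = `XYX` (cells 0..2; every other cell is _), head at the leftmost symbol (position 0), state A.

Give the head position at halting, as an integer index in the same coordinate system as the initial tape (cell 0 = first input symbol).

1

state=A head=0 tape=_[X]YX   (A,X)→(A,_,-1)
state=A head=-1 tape=[_]_YX   (A,_)→(A,_,+1)
state=A head=0 tape=_[_]YX   (A,_)→(A,_,+1)
state=A head=1 tape=__[Y]X   (A,Y)→(C,Y,-1)
state=C head=0 tape=_[_]YX   (C,_)→(C,X,+1)
state=C head=1 tape=_X[Y]X
At halt the head is at cell 1.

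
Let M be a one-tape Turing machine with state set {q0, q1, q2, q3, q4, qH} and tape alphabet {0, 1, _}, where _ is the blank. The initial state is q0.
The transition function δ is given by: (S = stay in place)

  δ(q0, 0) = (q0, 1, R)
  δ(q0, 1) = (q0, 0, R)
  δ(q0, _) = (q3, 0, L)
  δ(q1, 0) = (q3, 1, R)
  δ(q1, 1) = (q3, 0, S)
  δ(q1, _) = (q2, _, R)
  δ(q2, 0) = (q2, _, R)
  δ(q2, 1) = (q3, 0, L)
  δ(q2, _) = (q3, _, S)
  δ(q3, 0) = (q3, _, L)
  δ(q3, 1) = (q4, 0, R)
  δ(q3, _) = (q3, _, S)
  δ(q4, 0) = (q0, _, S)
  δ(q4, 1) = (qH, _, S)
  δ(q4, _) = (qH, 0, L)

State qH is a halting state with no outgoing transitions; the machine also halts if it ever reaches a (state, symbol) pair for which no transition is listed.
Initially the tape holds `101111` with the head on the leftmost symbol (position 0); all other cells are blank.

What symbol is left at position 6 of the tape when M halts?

0

state=q0 head=0 tape=[1]01111_   (q0,1)→(q0,0,R)
state=q0 head=1 tape=0[0]1111_   (q0,0)→(q0,1,R)
state=q0 head=2 tape=01[1]111_   (q0,1)→(q0,0,R)
state=q0 head=3 tape=010[1]11_   (q0,1)→(q0,0,R)
state=q0 head=4 tape=0100[1]1_   (q0,1)→(q0,0,R)
state=q0 head=5 tape=01000[1]_   (q0,1)→(q0,0,R)
state=q0 head=6 tape=010000[_]   (q0,_)→(q3,0,L)
state=q3 head=5 tape=01000[0]0   (q3,0)→(q3,_,L)
state=q3 head=4 tape=0100[0]_0   (q3,0)→(q3,_,L)
state=q3 head=3 tape=010[0]__0   (q3,0)→(q3,_,L)
state=q3 head=2 tape=01[0]___0   (q3,0)→(q3,_,L)
state=q3 head=1 tape=0[1]____0   (q3,1)→(q4,0,R)
state=q4 head=2 tape=00[_]___0   (q4,_)→(qH,0,L)
state=qH head=1 tape=0[0]0___0
Cell 6 holds 0 when M halts.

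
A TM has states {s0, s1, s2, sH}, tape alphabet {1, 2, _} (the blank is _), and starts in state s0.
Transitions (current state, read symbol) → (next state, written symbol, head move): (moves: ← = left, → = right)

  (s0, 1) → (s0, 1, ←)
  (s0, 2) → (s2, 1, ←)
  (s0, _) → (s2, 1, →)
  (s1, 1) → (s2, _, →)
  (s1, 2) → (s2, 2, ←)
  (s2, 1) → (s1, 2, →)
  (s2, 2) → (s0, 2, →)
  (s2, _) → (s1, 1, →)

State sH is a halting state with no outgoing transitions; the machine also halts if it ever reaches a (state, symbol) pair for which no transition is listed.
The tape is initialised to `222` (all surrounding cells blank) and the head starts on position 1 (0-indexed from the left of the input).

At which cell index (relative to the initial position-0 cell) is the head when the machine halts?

state=s0 head=1 tape=_2[2]2_   (s0,2)→(s2,1,←)
state=s2 head=0 tape=_[2]12_   (s2,2)→(s0,2,→)
state=s0 head=1 tape=_2[1]2_   (s0,1)→(s0,1,←)
state=s0 head=0 tape=_[2]12_   (s0,2)→(s2,1,←)
state=s2 head=-1 tape=[_]112_   (s2,_)→(s1,1,→)
state=s1 head=0 tape=1[1]12_   (s1,1)→(s2,_,→)
state=s2 head=1 tape=1_[1]2_   (s2,1)→(s1,2,→)
state=s1 head=2 tape=1_2[2]_   (s1,2)→(s2,2,←)
state=s2 head=1 tape=1_[2]2_   (s2,2)→(s0,2,→)
state=s0 head=2 tape=1_2[2]_   (s0,2)→(s2,1,←)
state=s2 head=1 tape=1_[2]1_   (s2,2)→(s0,2,→)
state=s0 head=2 tape=1_2[1]_   (s0,1)→(s0,1,←)
state=s0 head=1 tape=1_[2]1_   (s0,2)→(s2,1,←)
state=s2 head=0 tape=1[_]11_   (s2,_)→(s1,1,→)
state=s1 head=1 tape=11[1]1_   (s1,1)→(s2,_,→)
state=s2 head=2 tape=11_[1]_   (s2,1)→(s1,2,→)
state=s1 head=3 tape=11_2[_]
At halt the head is at cell 3.

3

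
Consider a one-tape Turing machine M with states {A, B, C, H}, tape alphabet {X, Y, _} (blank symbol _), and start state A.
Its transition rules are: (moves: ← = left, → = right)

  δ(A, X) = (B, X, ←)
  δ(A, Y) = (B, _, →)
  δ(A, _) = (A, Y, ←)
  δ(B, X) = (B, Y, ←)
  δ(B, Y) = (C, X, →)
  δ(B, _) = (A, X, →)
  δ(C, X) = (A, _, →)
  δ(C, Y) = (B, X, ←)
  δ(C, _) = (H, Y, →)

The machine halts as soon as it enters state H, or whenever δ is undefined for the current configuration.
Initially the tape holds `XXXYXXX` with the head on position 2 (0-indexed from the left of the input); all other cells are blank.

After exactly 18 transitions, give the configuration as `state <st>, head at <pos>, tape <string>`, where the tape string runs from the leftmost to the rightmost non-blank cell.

A | _XX[X]YXXX__   read X → write X, move ←, go to B
B | _X[X]XYXXX__   read X → write Y, move ←, go to B
B | _[X]YXYXXX__   read X → write Y, move ←, go to B
B | [_]YYXYXXX__   read _ → write X, move →, go to A
A | X[Y]YXYXXX__   read Y → write _, move →, go to B
B | X_[Y]XYXXX__   read Y → write X, move →, go to C
C | X_X[X]YXXX__   read X → write _, move →, go to A
A | X_X_[Y]XXX__   read Y → write _, move →, go to B
B | X_X__[X]XX__   read X → write Y, move ←, go to B
B | X_X_[_]YXX__   read _ → write X, move →, go to A
A | X_X_X[Y]XX__   read Y → write _, move →, go to B
B | X_X_X_[X]X__   read X → write Y, move ←, go to B
B | X_X_X[_]YX__   read _ → write X, move →, go to A
A | X_X_XX[Y]X__   read Y → write _, move →, go to B
B | X_X_XX_[X]__   read X → write Y, move ←, go to B
B | X_X_XX[_]Y__   read _ → write X, move →, go to A
A | X_X_XXX[Y]__   read Y → write _, move →, go to B
B | X_X_XXX_[_]_   read _ → write X, move →, go to A
A | X_X_XXX_X[_]
After 18 steps: state A, head at 8, tape X_X_XXX_X.

state A, head at 8, tape X_X_XXX_X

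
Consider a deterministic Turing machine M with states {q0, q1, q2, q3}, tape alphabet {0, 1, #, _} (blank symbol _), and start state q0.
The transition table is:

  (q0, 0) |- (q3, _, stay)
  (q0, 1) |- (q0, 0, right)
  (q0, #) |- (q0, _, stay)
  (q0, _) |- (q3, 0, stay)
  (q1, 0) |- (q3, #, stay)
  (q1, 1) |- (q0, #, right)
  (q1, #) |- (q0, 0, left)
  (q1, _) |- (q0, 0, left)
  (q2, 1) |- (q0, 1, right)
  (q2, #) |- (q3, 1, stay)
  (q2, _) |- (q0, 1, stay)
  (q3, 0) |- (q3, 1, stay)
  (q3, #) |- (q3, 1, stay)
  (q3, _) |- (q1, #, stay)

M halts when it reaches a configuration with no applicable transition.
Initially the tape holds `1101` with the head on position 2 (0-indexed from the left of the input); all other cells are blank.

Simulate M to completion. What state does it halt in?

q0 | _11[0]1   read 0 → write _, move stay, go to q3
q3 | _11[_]1   read _ → write #, move stay, go to q1
q1 | _11[#]1   read # → write 0, move left, go to q0
q0 | _1[1]01   read 1 → write 0, move right, go to q0
q0 | _10[0]1   read 0 → write _, move stay, go to q3
q3 | _10[_]1   read _ → write #, move stay, go to q1
q1 | _10[#]1   read # → write 0, move left, go to q0
q0 | _1[0]01   read 0 → write _, move stay, go to q3
q3 | _1[_]01   read _ → write #, move stay, go to q1
q1 | _1[#]01   read # → write 0, move left, go to q0
q0 | _[1]001   read 1 → write 0, move right, go to q0
q0 | _0[0]01   read 0 → write _, move stay, go to q3
q3 | _0[_]01   read _ → write #, move stay, go to q1
q1 | _0[#]01   read # → write 0, move left, go to q0
q0 | _[0]001   read 0 → write _, move stay, go to q3
q3 | _[_]001   read _ → write #, move stay, go to q1
q1 | _[#]001   read # → write 0, move left, go to q0
q0 | [_]0001   read _ → write 0, move stay, go to q3
q3 | [0]0001   read 0 → write 1, move stay, go to q3
q3 | [1]0001
No transition is defined for (q3, 1); M halts in state q3.

q3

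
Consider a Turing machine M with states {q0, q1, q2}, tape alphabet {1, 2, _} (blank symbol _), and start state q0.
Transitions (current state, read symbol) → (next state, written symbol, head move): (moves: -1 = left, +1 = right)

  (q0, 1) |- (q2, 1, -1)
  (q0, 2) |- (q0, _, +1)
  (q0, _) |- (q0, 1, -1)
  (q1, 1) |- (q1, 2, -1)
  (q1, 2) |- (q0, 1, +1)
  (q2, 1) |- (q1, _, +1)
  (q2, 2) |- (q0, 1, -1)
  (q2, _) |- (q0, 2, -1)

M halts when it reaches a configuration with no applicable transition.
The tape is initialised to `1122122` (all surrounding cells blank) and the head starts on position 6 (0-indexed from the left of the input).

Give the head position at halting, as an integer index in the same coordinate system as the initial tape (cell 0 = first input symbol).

0

q0 | 112212[2]_   read 2 → write _, move +1, go to q0
q0 | 112212_[_]   read _ → write 1, move -1, go to q0
q0 | 112212[_]1   read _ → write 1, move -1, go to q0
q0 | 11221[2]11   read 2 → write _, move +1, go to q0
q0 | 11221_[1]1   read 1 → write 1, move -1, go to q2
q2 | 11221[_]11   read _ → write 2, move -1, go to q0
q0 | 1122[1]211   read 1 → write 1, move -1, go to q2
q2 | 112[2]1211   read 2 → write 1, move -1, go to q0
q0 | 11[2]11211   read 2 → write _, move +1, go to q0
q0 | 11_[1]1211   read 1 → write 1, move -1, go to q2
q2 | 11[_]11211   read _ → write 2, move -1, go to q0
q0 | 1[1]211211   read 1 → write 1, move -1, go to q2
q2 | [1]1211211   read 1 → write _, move +1, go to q1
q1 | _[1]211211   read 1 → write 2, move -1, go to q1
q1 | [_]2211211
At halt the head is at cell 0.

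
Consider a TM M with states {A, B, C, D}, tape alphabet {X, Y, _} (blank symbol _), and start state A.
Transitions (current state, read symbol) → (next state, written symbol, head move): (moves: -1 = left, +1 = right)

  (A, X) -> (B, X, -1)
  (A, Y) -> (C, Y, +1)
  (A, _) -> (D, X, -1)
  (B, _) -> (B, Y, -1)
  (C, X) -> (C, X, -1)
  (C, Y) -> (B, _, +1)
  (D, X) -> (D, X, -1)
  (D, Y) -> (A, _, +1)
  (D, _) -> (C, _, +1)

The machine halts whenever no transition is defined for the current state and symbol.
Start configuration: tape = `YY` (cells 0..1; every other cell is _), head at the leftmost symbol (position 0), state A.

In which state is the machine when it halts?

A | [Y]Y_   read Y → write Y, move +1, go to C
C | Y[Y]_   read Y → write _, move +1, go to B
B | Y_[_]   read _ → write Y, move -1, go to B
B | Y[_]Y   read _ → write Y, move -1, go to B
B | [Y]YY
No transition is defined for (B, Y); M halts in state B.

B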